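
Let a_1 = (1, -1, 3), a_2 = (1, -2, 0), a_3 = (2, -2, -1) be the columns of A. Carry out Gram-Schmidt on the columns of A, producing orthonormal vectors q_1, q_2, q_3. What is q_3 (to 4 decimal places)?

q_3 = (0.8847, 0.4423, -0.1474)

a_1 = (1, -1, 3); ‖a_1‖ = 3.3166, so q_1 = (0.3015, -0.3015, 0.9045).
q_1·a_2 = 0.3015·1 + (-0.3015)·(-2) + 0.9045·0 = 0.9045.
u_2 = a_2 − 0.9045·q_1 = (0.7273, -1.7273, -0.8182).
‖u_2‖ = 2.0449, so q_2 = (0.3556, -0.8447, -0.4001).
q_1·a_3 = 0.3015·2 + (-0.3015)·(-2) + 0.9045·(-1) = 0.3015; q_2·a_3 = 0.3556·2 + (-0.8447)·(-2) + (-0.4001)·(-1) = 2.8007.
u_3 = a_3 − 0.3015·q_1 − 2.8007·q_2 = (0.9130, 0.4565, -0.1522).
‖u_3‖ = 1.0321, so q_3 = (0.8847, 0.4423, -0.1474).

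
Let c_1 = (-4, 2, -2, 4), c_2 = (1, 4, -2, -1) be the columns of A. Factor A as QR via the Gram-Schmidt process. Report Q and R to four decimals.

Q = [[-0.6325, 0.3012], [0.3162, 0.8176], [-0.3162, -0.3873], [0.6325, -0.3012]], R = [[6.3246, 0.6325], [0.0000, 4.6476]]

c_1 = (-4, 2, -2, 4); ‖c_1‖ = 6.3246, so e_1 = (-0.6325, 0.3162, -0.3162, 0.6325).
e_1·c_2 = (-0.6325)·1 + 0.3162·4 + (-0.3162)·(-2) + 0.6325·(-1) = 0.6325.
u_2 = c_2 − 0.6325·e_1 = (1.4000, 3.8000, -1.8000, -1.4000).
‖u_2‖ = 4.6476, so e_2 = (0.3012, 0.8176, -0.3873, -0.3012).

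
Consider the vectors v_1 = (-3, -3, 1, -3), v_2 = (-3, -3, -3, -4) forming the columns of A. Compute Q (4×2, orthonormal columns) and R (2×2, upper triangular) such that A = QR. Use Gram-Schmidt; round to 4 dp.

Q = [[-0.5669, -0.0260], [-0.5669, -0.0260], [0.1890, -0.9625], [-0.5669, -0.2688]], R = [[5.2915, 5.1025], [0.0000, 4.1188]]

q_1 = v_1/‖v_1‖ = (-3, -3, 1, -3)/5.2915 = (-0.5669, -0.5669, 0.1890, -0.5669).
r_{12} = q_1·v_2 = 5.1025.
u_2 = v_2 − 5.1025·q_1 = (-0.1071, -0.1071, -3.9643, -1.1071).
‖u_2‖ = 4.1188, so q_2 = (-0.0260, -0.0260, -0.9625, -0.2688).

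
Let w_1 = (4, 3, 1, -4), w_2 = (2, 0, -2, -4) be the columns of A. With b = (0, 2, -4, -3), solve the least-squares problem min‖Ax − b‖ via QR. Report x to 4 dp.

x = (-0.1985, 1.0153)

q_1 = w_1/‖w_1‖ = (4, 3, 1, -4)/6.4807 = (0.6172, 0.4629, 0.1543, -0.6172).
r_{12} = q_1·w_2 = 3.3947.
u_2 = w_2 − 3.3947·q_1 = (-0.0952, -1.5714, -2.5238, -1.9048).
‖u_2‖ = 3.5322, so q_2 = (-0.0270, -0.4449, -0.7145, -0.5393).
Qᵀb = (2.1602, 3.5861).
Back-substitute: x_2 = 3.5861/3.5322 = 1.0153.
x_1 = (2.1602 − 3.3947·1.0153)/6.4807 = -0.1985.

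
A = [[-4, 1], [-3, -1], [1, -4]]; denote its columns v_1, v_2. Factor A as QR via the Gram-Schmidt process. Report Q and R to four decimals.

Q = [[-0.7845, 0.0559], [-0.5883, -0.3820], [0.1961, -0.9225]], R = [[5.0990, -0.9806], [0.0000, 4.1278]]

q_1 = v_1/‖v_1‖ = (-4, -3, 1)/5.0990 = (-0.7845, -0.5883, 0.1961).
r_{12} = q_1·v_2 = -0.9806.
u_2 = v_2 + 0.9806·q_1 = (0.2308, -1.5769, -3.8077).
‖u_2‖ = 4.1278, so q_2 = (0.0559, -0.3820, -0.9225).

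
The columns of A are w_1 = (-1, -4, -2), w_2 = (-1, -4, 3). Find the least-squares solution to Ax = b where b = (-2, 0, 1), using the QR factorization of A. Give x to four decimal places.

q_1 = w_1/‖w_1‖ = (-1, -4, -2)/4.5826 = (-0.2182, -0.8729, -0.4364).
r_{12} = q_1·w_2 = 2.4004.
u_2 = w_2 − 2.4004·q_1 = (-0.4762, -1.9048, 4.0476).
‖u_2‖ = 4.4987, so q_2 = (-0.1059, -0.4234, 0.8997).
Qᵀb = (0.0000, 1.1114).
Back-substitute: x_2 = 1.1114/4.4987 = 0.2471.
x_1 = (0.0000 − 2.4004·0.2471)/4.5826 = -0.1294.

x = (-0.1294, 0.2471)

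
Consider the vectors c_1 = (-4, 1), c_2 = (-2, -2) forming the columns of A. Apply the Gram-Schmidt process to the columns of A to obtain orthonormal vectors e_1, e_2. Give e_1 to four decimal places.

c_1 = (-4, 1); ‖c_1‖ = 4.1231, so e_1 = (-0.9701, 0.2425).

e_1 = (-0.9701, 0.2425)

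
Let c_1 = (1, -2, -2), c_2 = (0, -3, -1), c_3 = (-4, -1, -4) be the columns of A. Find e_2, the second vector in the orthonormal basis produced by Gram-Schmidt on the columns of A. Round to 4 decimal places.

c_1 = (1, -2, -2); ‖c_1‖ = 3.0000, so e_1 = (0.3333, -0.6667, -0.6667).
e_1·c_2 = 0.3333·0 + (-0.6667)·(-3) + (-0.6667)·(-1) = 2.6667.
u_2 = c_2 − 2.6667·e_1 = (-0.8889, -1.2222, 0.7778).
‖u_2‖ = 1.6997, so e_2 = (-0.5230, -0.7191, 0.4576).

e_2 = (-0.5230, -0.7191, 0.4576)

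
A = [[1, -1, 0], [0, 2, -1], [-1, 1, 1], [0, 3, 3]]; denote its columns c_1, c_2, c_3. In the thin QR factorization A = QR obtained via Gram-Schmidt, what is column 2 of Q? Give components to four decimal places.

q_2 = (0.0000, 0.5547, 0.0000, 0.8321)

c_1 = (1, 0, -1, 0); ‖c_1‖ = 1.4142, so q_1 = (0.7071, 0.0000, -0.7071, 0.0000).
q_1·c_2 = 0.7071·(-1) + 0.0000·2 + (-0.7071)·1 + 0.0000·3 = -1.4142.
u_2 = c_2 + 1.4142·q_1 = (0.0000, 2.0000, 0.0000, 3.0000).
‖u_2‖ = 3.6056, so q_2 = (0.0000, 0.5547, 0.0000, 0.8321).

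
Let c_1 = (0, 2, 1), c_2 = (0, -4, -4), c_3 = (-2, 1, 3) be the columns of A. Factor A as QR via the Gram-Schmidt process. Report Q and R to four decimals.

c_1 = (0, 2, 1); ‖c_1‖ = 2.2361, so q_1 = (0.0000, 0.8944, 0.4472).
q_1·c_2 = 0.0000·0 + 0.8944·(-4) + 0.4472·(-4) = -5.3666.
u_2 = c_2 + 5.3666·q_1 = (0.0000, 0.8000, -1.6000).
‖u_2‖ = 1.7889, so q_2 = (0.0000, 0.4472, -0.8944).
q_1·c_3 = 0.0000·(-2) + 0.8944·1 + 0.4472·3 = 2.2361; q_2·c_3 = 0.0000·(-2) + 0.4472·1 + (-0.8944)·3 = -2.2361.
u_3 = c_3 − 2.2361·q_1 + 2.2361·q_2 = (-2.0000, 0.0000, 0.0000).
‖u_3‖ = 2.0000, so q_3 = (-1.0000, 0.0000, 0.0000).

Q = [[0.0000, 0.0000, -1.0000], [0.8944, 0.4472, 0.0000], [0.4472, -0.8944, 0.0000]], R = [[2.2361, -5.3666, 2.2361], [0.0000, 1.7889, -2.2361], [0.0000, 0.0000, 2.0000]]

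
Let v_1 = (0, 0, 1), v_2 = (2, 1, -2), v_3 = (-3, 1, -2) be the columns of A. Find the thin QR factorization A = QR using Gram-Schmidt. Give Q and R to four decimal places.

v_1 = (0, 0, 1); ‖v_1‖ = 1.0000, so e_1 = (0.0000, 0.0000, 1.0000).
e_1·v_2 = 0.0000·2 + 0.0000·1 + 1.0000·(-2) = -2.0000.
u_2 = v_2 + 2.0000·e_1 = (2.0000, 1.0000, 0.0000).
‖u_2‖ = 2.2361, so e_2 = (0.8944, 0.4472, 0.0000).
e_1·v_3 = 0.0000·(-3) + 0.0000·1 + 1.0000·(-2) = -2.0000; e_2·v_3 = 0.8944·(-3) + 0.4472·1 + 0.0000·(-2) = -2.2361.
u_3 = v_3 + 2.0000·e_1 + 2.2361·e_2 = (-1.0000, 2.0000, 0.0000).
‖u_3‖ = 2.2361, so e_3 = (-0.4472, 0.8944, 0.0000).

Q = [[0.0000, 0.8944, -0.4472], [0.0000, 0.4472, 0.8944], [1.0000, 0.0000, 0.0000]], R = [[1.0000, -2.0000, -2.0000], [0.0000, 2.2361, -2.2361], [0.0000, 0.0000, 2.2361]]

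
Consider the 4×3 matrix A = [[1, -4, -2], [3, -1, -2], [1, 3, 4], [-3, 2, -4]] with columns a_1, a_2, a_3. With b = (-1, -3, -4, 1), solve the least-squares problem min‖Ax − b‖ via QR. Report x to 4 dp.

a_1 = (1, 3, 1, -3); ‖a_1‖ = 4.4721, so q_1 = (0.2236, 0.6708, 0.2236, -0.6708).
q_1·a_2 = 0.2236·(-4) + 0.6708·(-1) + 0.2236·3 + (-0.6708)·2 = -2.2361.
u_2 = a_2 + 2.2361·q_1 = (-3.5000, 0.5000, 3.5000, 0.5000).
‖u_2‖ = 5.0000, so q_2 = (-0.7000, 0.1000, 0.7000, 0.1000).
q_1·a_3 = 0.2236·(-2) + 0.6708·(-2) + 0.2236·4 + (-0.6708)·(-4) = 1.7889; q_2·a_3 = (-0.7000)·(-2) + 0.1000·(-2) + 0.7000·4 + 0.1000·(-4) = 3.6000.
u_3 = a_3 − 1.7889·q_1 − 3.6000·q_2 = (0.1200, -3.5600, 1.0800, -3.1600).
‖u_3‖ = 4.8826, so q_3 = (0.0246, -0.7291, 0.2212, -0.6472).
Qᵀb = (-3.8013, -2.3000, 0.6308).
Back-substitute: x_3 = 0.6308/4.8826 = 0.1292.
x_2 = (-2.3000 − 3.6000·0.1292)/5.0000 = -0.5530.
x_1 = (-3.8013 + 2.2361·(-0.5530) − 1.7889·0.1292)/4.4721 = -1.1782.

x = (-1.1782, -0.5530, 0.1292)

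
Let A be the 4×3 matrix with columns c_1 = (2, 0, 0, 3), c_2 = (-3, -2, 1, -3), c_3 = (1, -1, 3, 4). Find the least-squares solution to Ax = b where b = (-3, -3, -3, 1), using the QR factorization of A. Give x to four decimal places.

c_1 = (2, 0, 0, 3); ‖c_1‖ = 3.6056, so e_1 = (0.5547, 0.0000, 0.0000, 0.8321).
e_1·c_2 = 0.5547·(-3) + 0.0000·(-2) + 0.0000·1 + 0.8321·(-3) = -4.1603.
u_2 = c_2 + 4.1603·e_1 = (-0.6923, -2.0000, 1.0000, 0.4615).
‖u_2‖ = 2.3859, so e_2 = (-0.2902, -0.8383, 0.4191, 0.1934).
e_1·c_3 = 0.5547·1 + 0.0000·(-1) + 0.0000·3 + 0.8321·4 = 3.8829; e_2·c_3 = (-0.2902)·1 + (-0.8383)·(-1) + 0.4191·3 + 0.1934·4 = 2.5793.
u_3 = c_3 − 3.8829·e_1 − 2.5793·e_2 = (-0.4054, 1.1622, 1.9189, 0.2703).
‖u_3‖ = 2.2957, so e_3 = (-0.1766, 0.5062, 0.8359, 0.1177).
Qᵀb = (-0.8321, 2.3214, -3.3788).
Back-substitute: x_3 = -3.3788/2.2957 = -1.4718.
x_2 = (2.3214 − 2.5793·(-1.4718))/2.3859 = 2.5641.
x_1 = (-0.8321 + 4.1603·2.5641 − 3.8829·(-1.4718))/3.6056 = 4.3128.

x = (4.3128, 2.5641, -1.4718)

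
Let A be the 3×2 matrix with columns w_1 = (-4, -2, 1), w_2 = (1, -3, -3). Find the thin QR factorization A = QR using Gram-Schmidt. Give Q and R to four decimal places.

w_1 = (-4, -2, 1); ‖w_1‖ = 4.5826, so e_1 = (-0.8729, -0.4364, 0.2182).
e_1·w_2 = (-0.8729)·1 + (-0.4364)·(-3) + 0.2182·(-3) = -0.2182.
u_2 = w_2 + 0.2182·e_1 = (0.8095, -3.0952, -2.9524).
‖u_2‖ = 4.3534, so e_2 = (0.1860, -0.7110, -0.6782).

Q = [[-0.8729, 0.1860], [-0.4364, -0.7110], [0.2182, -0.6782]], R = [[4.5826, -0.2182], [0.0000, 4.3534]]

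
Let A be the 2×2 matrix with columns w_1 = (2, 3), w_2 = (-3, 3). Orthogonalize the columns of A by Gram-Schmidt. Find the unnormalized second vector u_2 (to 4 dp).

u_2 = (-3.4615, 2.3077)

w_1 = (2, 3); ‖w_1‖ = 3.6056, so q_1 = (0.5547, 0.8321).
q_1·w_2 = 0.5547·(-3) + 0.8321·3 = 0.8321.
u_2 = w_2 − 0.8321·q_1 = (-3.4615, 2.3077).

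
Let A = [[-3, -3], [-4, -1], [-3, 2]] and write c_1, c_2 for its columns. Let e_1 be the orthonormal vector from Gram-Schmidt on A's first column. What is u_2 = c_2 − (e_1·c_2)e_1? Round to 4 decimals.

u_2 = (-2.3824, -0.1765, 2.6176)

e_1 = c_1/‖c_1‖ = (-3, -4, -3)/5.8310 = (-0.5145, -0.6860, -0.5145).
r_{12} = e_1·c_2 = 1.2005.
u_2 = c_2 − 1.2005·e_1 = (-2.3824, -0.1765, 2.6176).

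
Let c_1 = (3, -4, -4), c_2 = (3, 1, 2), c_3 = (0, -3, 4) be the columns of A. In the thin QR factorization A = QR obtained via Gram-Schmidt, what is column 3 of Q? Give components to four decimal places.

e_3 = (-0.1683, -0.7573, 0.6311)

c_1 = (3, -4, -4); ‖c_1‖ = 6.4031, so e_1 = (0.4685, -0.6247, -0.6247).
e_1·c_2 = 0.4685·3 + (-0.6247)·1 + (-0.6247)·2 = -0.4685.
u_2 = c_2 + 0.4685·e_1 = (3.2195, 0.7073, 1.7073).
‖u_2‖ = 3.7122, so e_2 = (0.8673, 0.1905, 0.4599).
e_1·c_3 = 0.4685·0 + (-0.6247)·(-3) + (-0.6247)·4 = -0.6247; e_2·c_3 = 0.8673·0 + 0.1905·(-3) + 0.4599·4 = 1.2681.
u_3 = c_3 + 0.6247·e_1 − 1.2681·e_2 = (-0.8071, -3.6319, 3.0265).
‖u_3‖ = 4.7960, so e_3 = (-0.1683, -0.7573, 0.6311).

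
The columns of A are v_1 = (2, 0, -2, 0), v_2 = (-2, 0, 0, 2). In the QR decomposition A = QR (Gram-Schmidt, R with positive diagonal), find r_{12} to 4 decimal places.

v_1 = (2, 0, -2, 0); ‖v_1‖ = 2.8284, so q_1 = (0.7071, 0.0000, -0.7071, 0.0000).
r_{12} = q_1·v_2 = -1.4142.

r_{12} = -1.4142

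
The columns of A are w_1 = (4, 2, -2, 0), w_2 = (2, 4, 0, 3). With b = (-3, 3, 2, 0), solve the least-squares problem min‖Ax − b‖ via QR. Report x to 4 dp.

x = (-0.8773, 0.6909)

q_1 = w_1/‖w_1‖ = (4, 2, -2, 0)/4.8990 = (0.8165, 0.4082, -0.4082, 0.0000).
r_{12} = q_1·w_2 = 3.2660.
u_2 = w_2 − 3.2660·q_1 = (-0.6667, 2.6667, 1.3333, 3.0000).
‖u_2‖ = 4.2817, so q_2 = (-0.1557, 0.6228, 0.3114, 0.7006).
Qᵀb = (-2.0412, 2.9583).
Back-substitute: x_2 = 2.9583/4.2817 = 0.6909.
x_1 = (-2.0412 − 3.2660·0.6909)/4.8990 = -0.8773.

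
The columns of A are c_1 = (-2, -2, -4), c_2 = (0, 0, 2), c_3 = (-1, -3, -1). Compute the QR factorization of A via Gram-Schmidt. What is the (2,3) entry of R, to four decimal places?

r_{23} = 1.7321

c_1 = (-2, -2, -4); ‖c_1‖ = 4.8990, so e_1 = (-0.4082, -0.4082, -0.8165).
e_1·c_2 = (-0.4082)·0 + (-0.4082)·0 + (-0.8165)·2 = -1.6330.
u_2 = c_2 + 1.6330·e_1 = (-0.6667, -0.6667, 0.6667).
‖u_2‖ = 1.1547, so e_2 = (-0.5774, -0.5774, 0.5774).
r_{23} = e_2·c_3 = 1.7321.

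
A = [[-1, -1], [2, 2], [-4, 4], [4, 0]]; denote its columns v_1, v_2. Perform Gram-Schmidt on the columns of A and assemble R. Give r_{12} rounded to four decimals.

v_1 = (-1, 2, -4, 4); ‖v_1‖ = 6.0828, so q_1 = (-0.1644, 0.3288, -0.6576, 0.6576).
r_{12} = q_1·v_2 = -1.8084.

r_{12} = -1.8084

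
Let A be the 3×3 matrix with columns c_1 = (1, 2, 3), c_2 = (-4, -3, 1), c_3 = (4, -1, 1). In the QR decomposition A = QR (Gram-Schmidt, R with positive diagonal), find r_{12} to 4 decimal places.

r_{12} = -1.8708

c_1 = (1, 2, 3); ‖c_1‖ = 3.7417, so q_1 = (0.2673, 0.5345, 0.8018).
r_{12} = q_1·c_2 = -1.8708.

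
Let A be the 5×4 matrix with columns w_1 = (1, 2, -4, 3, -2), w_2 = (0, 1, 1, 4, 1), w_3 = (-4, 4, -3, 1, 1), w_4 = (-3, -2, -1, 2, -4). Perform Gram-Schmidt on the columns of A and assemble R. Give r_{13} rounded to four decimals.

q_1 = w_1/‖w_1‖ = (1, 2, -4, 3, -2)/5.8310 = (0.1715, 0.3430, -0.6860, 0.5145, -0.3430).
r_{13} = q_1·w_3 = 2.9155.

r_{13} = 2.9155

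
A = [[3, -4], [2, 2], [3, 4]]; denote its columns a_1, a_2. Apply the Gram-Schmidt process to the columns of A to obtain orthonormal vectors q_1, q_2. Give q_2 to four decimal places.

a_1 = (3, 2, 3); ‖a_1‖ = 4.6904, so q_1 = (0.6396, 0.4264, 0.6396).
q_1·a_2 = 0.6396·(-4) + 0.4264·2 + 0.6396·4 = 0.8528.
u_2 = a_2 − 0.8528·q_1 = (-4.5455, 1.6364, 3.4545).
‖u_2‖ = 5.9391, so q_2 = (-0.7653, 0.2755, 0.5817).

q_2 = (-0.7653, 0.2755, 0.5817)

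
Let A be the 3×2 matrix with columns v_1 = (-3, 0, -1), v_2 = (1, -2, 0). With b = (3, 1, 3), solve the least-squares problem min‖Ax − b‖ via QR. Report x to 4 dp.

x = (-1.3902, -0.6341)

q_1 = v_1/‖v_1‖ = (-3, 0, -1)/3.1623 = (-0.9487, 0.0000, -0.3162).
r_{12} = q_1·v_2 = -0.9487.
u_2 = v_2 + 0.9487·q_1 = (0.1000, -2.0000, -0.3000).
‖u_2‖ = 2.0248, so q_2 = (0.0494, -0.9877, -0.1482).
Qᵀb = (-3.7947, -1.2840).
Back-substitute: x_2 = -1.2840/2.0248 = -0.6341.
x_1 = (-3.7947 + 0.9487·(-0.6341))/3.1623 = -1.3902.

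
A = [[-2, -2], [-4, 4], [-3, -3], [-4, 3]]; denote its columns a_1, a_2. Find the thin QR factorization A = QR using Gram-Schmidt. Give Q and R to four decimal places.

Q = [[-0.2981, -0.4642], [-0.5963, 0.4642], [-0.4472, -0.6963], [-0.5963, 0.2901]], R = [[6.7082, -2.2361], [0.0000, 5.7446]]

a_1 = (-2, -4, -3, -4); ‖a_1‖ = 6.7082, so e_1 = (-0.2981, -0.5963, -0.4472, -0.5963).
e_1·a_2 = (-0.2981)·(-2) + (-0.5963)·4 + (-0.4472)·(-3) + (-0.5963)·3 = -2.2361.
u_2 = a_2 + 2.2361·e_1 = (-2.6667, 2.6667, -4.0000, 1.6667).
‖u_2‖ = 5.7446, so e_2 = (-0.4642, 0.4642, -0.6963, 0.2901).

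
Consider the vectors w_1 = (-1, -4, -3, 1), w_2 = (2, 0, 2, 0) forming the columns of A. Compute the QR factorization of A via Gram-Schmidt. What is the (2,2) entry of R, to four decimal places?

r_{22} = 2.3727

w_1 = (-1, -4, -3, 1); ‖w_1‖ = 5.1962, so e_1 = (-0.1925, -0.7698, -0.5774, 0.1925).
e_1·w_2 = (-0.1925)·2 + (-0.7698)·0 + (-0.5774)·2 + 0.1925·0 = -1.5396.
u_2 = w_2 + 1.5396·e_1 = (1.7037, -1.1852, 1.1111, 0.2963).
r_{22} = ‖u_2‖ = 2.3727.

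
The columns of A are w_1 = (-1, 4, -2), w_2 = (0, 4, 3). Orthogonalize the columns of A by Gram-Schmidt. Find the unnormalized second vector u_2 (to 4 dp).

u_2 = (0.4762, 2.0952, 3.9524)

q_1 = w_1/‖w_1‖ = (-1, 4, -2)/4.5826 = (-0.2182, 0.8729, -0.4364).
r_{12} = q_1·w_2 = 2.1822.
u_2 = w_2 − 2.1822·q_1 = (0.4762, 2.0952, 3.9524).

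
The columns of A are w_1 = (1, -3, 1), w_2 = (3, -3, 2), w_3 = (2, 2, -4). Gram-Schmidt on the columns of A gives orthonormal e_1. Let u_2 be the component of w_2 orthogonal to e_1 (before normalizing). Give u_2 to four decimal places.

e_1 = w_1/‖w_1‖ = (1, -3, 1)/3.3166 = (0.3015, -0.9045, 0.3015).
r_{12} = e_1·w_2 = 4.2212.
u_2 = w_2 − 4.2212·e_1 = (1.7273, 0.8182, 0.7273).

u_2 = (1.7273, 0.8182, 0.7273)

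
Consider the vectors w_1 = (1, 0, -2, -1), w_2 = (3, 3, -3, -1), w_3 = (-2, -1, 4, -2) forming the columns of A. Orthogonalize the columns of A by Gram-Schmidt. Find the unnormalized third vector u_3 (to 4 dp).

u_3 = (0.0000, 0.5000, 1.5000, -3.0000)

q_1 = w_1/‖w_1‖ = (1, 0, -2, -1)/2.4495 = (0.4082, 0.0000, -0.8165, -0.4082).
r_{12} = q_1·w_2 = 4.0825.
u_2 = w_2 − 4.0825·q_1 = (1.3333, 3.0000, 0.3333, 0.6667).
‖u_2‖ = 3.3665, so q_2 = (0.3961, 0.8911, 0.0990, 0.1980).
r_{13} = q_1·w_3 = -3.2660; r_{23} = q_2·w_3 = -1.6833.
u_3 = w_3 + 3.2660·q_1 + 1.6833·q_2 = (0.0000, 0.5000, 1.5000, -3.0000).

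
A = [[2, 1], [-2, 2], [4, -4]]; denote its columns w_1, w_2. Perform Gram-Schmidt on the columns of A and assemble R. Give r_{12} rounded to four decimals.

e_1 = w_1/‖w_1‖ = (2, -2, 4)/4.8990 = (0.4082, -0.4082, 0.8165).
r_{12} = e_1·w_2 = -3.6742.

r_{12} = -3.6742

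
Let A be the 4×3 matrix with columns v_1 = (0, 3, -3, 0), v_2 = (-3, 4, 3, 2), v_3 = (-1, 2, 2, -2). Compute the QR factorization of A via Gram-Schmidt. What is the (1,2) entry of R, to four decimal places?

v_1 = (0, 3, -3, 0); ‖v_1‖ = 4.2426, so e_1 = (0.0000, 0.7071, -0.7071, 0.0000).
r_{12} = e_1·v_2 = 0.7071.

r_{12} = 0.7071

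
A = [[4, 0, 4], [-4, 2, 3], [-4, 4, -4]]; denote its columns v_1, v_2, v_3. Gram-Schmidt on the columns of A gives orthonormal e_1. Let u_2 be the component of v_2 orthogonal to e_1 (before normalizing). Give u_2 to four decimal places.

v_1 = (4, -4, -4); ‖v_1‖ = 6.9282, so e_1 = (0.5774, -0.5774, -0.5774).
e_1·v_2 = 0.5774·0 + (-0.5774)·2 + (-0.5774)·4 = -3.4641.
u_2 = v_2 + 3.4641·e_1 = (2.0000, 0.0000, 2.0000).

u_2 = (2.0000, 0.0000, 2.0000)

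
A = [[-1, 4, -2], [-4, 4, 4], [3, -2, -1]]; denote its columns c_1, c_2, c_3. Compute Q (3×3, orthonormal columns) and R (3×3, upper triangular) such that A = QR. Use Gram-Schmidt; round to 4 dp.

Q = [[-0.1961, 0.9487, -0.2481], [-0.7845, 0.0000, 0.6202], [0.5883, 0.3162, 0.7442]], R = [[5.0990, -5.0990, -3.3340], [0.0000, 3.1623, -2.2136], [0.0000, 0.0000, 2.2326]]

c_1 = (-1, -4, 3); ‖c_1‖ = 5.0990, so q_1 = (-0.1961, -0.7845, 0.5883).
q_1·c_2 = (-0.1961)·4 + (-0.7845)·4 + 0.5883·(-2) = -5.0990.
u_2 = c_2 + 5.0990·q_1 = (3.0000, 0.0000, 1.0000).
‖u_2‖ = 3.1623, so q_2 = (0.9487, 0.0000, 0.3162).
q_1·c_3 = (-0.1961)·(-2) + (-0.7845)·4 + 0.5883·(-1) = -3.3340; q_2·c_3 = 0.9487·(-2) + (0.0000)·4 + 0.3162·(-1) = -2.2136.
u_3 = c_3 + 3.3340·q_1 + 2.2136·q_2 = (-0.5538, 1.3846, 1.6615).
‖u_3‖ = 2.2326, so q_3 = (-0.2481, 0.6202, 0.7442).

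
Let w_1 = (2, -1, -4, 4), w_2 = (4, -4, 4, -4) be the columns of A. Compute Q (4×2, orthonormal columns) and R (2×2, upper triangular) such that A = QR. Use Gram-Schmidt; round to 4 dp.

q_1 = w_1/‖w_1‖ = (2, -1, -4, 4)/6.0828 = (0.3288, -0.1644, -0.6576, 0.6576).
r_{12} = q_1·w_2 = -3.2880.
u_2 = w_2 + 3.2880·q_1 = (5.0811, -4.5405, 1.8378, -1.8378).
‖u_2‖ = 7.2931, so q_2 = (0.6967, -0.6226, 0.2520, -0.2520).

Q = [[0.3288, 0.6967], [-0.1644, -0.6226], [-0.6576, 0.2520], [0.6576, -0.2520]], R = [[6.0828, -3.2880], [0.0000, 7.2931]]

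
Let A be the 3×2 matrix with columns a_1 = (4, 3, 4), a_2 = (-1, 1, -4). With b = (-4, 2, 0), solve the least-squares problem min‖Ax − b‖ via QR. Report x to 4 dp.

x = (-0.1737, 0.1693)

e_1 = a_1/‖a_1‖ = (4, 3, 4)/6.4031 = (0.6247, 0.4685, 0.6247).
r_{12} = e_1·a_2 = -2.6550.
u_2 = a_2 + 2.6550·e_1 = (0.6585, 2.2439, -2.3415).
‖u_2‖ = 3.3093, so e_2 = (0.1990, 0.6781, -0.7075).
Qᵀb = (-1.5617, 0.5601).
Back-substitute: x_2 = 0.5601/3.3093 = 0.1693.
x_1 = (-1.5617 + 2.6550·0.1693)/6.4031 = -0.1737.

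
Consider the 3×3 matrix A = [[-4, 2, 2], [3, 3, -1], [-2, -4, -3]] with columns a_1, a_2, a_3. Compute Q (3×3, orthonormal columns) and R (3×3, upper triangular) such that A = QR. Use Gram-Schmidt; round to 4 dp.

e_1 = a_1/‖a_1‖ = (-4, 3, -2)/5.3852 = (-0.7428, 0.5571, -0.3714).
r_{12} = e_1·a_2 = 1.6713.
u_2 = a_2 − 1.6713·e_1 = (3.2414, 2.0690, -3.3793).
‖u_2‖ = 5.1193, so e_2 = (0.6332, 0.4042, -0.6601).
r_{13} = e_1·a_3 = -0.9285; r_{23} = e_2·a_3 = 2.8425.
u_3 = a_3 + 0.9285·e_1 − 2.8425·e_2 = (-0.4895, -1.6316, -1.4684).
‖u_3‖ = 2.2490, so e_3 = (-0.2176, -0.7255, -0.6529).

Q = [[-0.7428, 0.6332, -0.2176], [0.5571, 0.4042, -0.7255], [-0.3714, -0.6601, -0.6529]], R = [[5.3852, 1.6713, -0.9285], [0.0000, 5.1193, 2.8425], [0.0000, 0.0000, 2.2490]]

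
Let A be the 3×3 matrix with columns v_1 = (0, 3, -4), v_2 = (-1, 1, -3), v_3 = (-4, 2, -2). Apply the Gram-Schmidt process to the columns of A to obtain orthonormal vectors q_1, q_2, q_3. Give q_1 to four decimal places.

v_1 = (0, 3, -4); ‖v_1‖ = 5.0000, so q_1 = (0.0000, 0.6000, -0.8000).

q_1 = (0.0000, 0.6000, -0.8000)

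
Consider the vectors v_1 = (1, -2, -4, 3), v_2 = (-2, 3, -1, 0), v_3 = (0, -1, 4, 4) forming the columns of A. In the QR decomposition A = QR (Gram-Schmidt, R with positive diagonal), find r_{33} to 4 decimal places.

r_{33} = 5.3801

v_1 = (1, -2, -4, 3); ‖v_1‖ = 5.4772, so e_1 = (0.1826, -0.3651, -0.7303, 0.5477).
e_1·v_2 = 0.1826·(-2) + (-0.3651)·3 + (-0.7303)·(-1) + 0.5477·0 = -0.7303.
u_2 = v_2 + 0.7303·e_1 = (-1.8667, 2.7333, -1.5333, 0.4000).
‖u_2‖ = 3.6697, so e_2 = (-0.5087, 0.7448, -0.4178, 0.1090).
e_1·v_3 = 0.1826·0 + (-0.3651)·(-1) + (-0.7303)·4 + 0.5477·4 = -0.3651; e_2·v_3 = (-0.5087)·0 + 0.7448·(-1) + (-0.4178)·4 + 0.1090·4 = -1.9802.
u_3 = v_3 + 0.3651·e_1 + 1.9802·e_2 = (-0.9406, 0.3416, 2.9059, 4.4158).
r_{33} = ‖u_3‖ = 5.3801.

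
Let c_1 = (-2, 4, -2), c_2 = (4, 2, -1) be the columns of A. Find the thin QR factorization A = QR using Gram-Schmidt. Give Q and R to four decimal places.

c_1 = (-2, 4, -2); ‖c_1‖ = 4.8990, so q_1 = (-0.4082, 0.8165, -0.4082).
q_1·c_2 = (-0.4082)·4 + 0.8165·2 + (-0.4082)·(-1) = 0.4082.
u_2 = c_2 − 0.4082·q_1 = (4.1667, 1.6667, -0.8333).
‖u_2‖ = 4.5644, so q_2 = (0.9129, 0.3651, -0.1826).

Q = [[-0.4082, 0.9129], [0.8165, 0.3651], [-0.4082, -0.1826]], R = [[4.8990, 0.4082], [0.0000, 4.5644]]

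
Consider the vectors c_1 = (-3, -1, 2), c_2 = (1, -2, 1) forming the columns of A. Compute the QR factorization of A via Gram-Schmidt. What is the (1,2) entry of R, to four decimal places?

r_{12} = 0.2673

c_1 = (-3, -1, 2); ‖c_1‖ = 3.7417, so q_1 = (-0.8018, -0.2673, 0.5345).
r_{12} = q_1·c_2 = 0.2673.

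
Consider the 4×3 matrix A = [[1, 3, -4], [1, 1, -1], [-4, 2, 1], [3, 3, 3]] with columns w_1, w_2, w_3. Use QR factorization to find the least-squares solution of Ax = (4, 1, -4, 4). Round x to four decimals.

w_1 = (1, 1, -4, 3); ‖w_1‖ = 5.1962, so q_1 = (0.1925, 0.1925, -0.7698, 0.5774).
q_1·w_2 = 0.1925·3 + 0.1925·1 + (-0.7698)·2 + 0.5774·3 = 0.9623.
u_2 = w_2 − 0.9623·q_1 = (2.8148, 0.8148, 2.7407, 2.4444).
‖u_2‖ = 4.6983, so q_2 = (0.5991, 0.1734, 0.5833, 0.5203).
q_1·w_3 = 0.1925·(-4) + 0.1925·(-1) + (-0.7698)·1 + 0.5774·3 = 0.0000; q_2·w_3 = 0.5991·(-4) + 0.1734·(-1) + 0.5833·1 + 0.5203·3 = -0.4257.
u_3 = w_3 + 0.0000·q_1 + 0.4257·q_2 = (-3.7450, -0.9262, 1.2483, 3.2215).
‖u_3‖ = 5.1787, so q_3 = (-0.7231, -0.1788, 0.2410, 0.6221).
Qᵀb = (6.3509, 2.3176, -1.5474).
Back-substitute: x_3 = -1.5474/5.1787 = -0.2988.
x_2 = (2.3176 + 0.4257·(-0.2988))/4.6983 = 0.4662.
x_1 = (6.3509 − 0.9623·0.4662 + 0.0000·(-0.2988))/5.1962 = 1.1359.

x = (1.1359, 0.4662, -0.2988)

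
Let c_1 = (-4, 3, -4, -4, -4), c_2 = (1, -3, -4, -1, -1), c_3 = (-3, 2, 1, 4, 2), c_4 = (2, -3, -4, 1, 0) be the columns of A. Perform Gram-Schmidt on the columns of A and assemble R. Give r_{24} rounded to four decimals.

c_1 = (-4, 3, -4, -4, -4); ‖c_1‖ = 8.5440, so q_1 = (-0.4682, 0.3511, -0.4682, -0.4682, -0.4682).
q_1·c_2 = (-0.4682)·1 + 0.3511·(-3) + (-0.4682)·(-4) + (-0.4682)·(-1) + (-0.4682)·(-1) = 1.2875.
u_2 = c_2 − 1.2875·q_1 = (1.6027, -3.4521, -3.3973, -0.3973, -0.3973).
‖u_2‖ = 5.1325, so q_2 = (0.3123, -0.6726, -0.6619, -0.0774, -0.0774).
r_{24} = q_2·c_4 = 5.2126.

r_{24} = 5.2126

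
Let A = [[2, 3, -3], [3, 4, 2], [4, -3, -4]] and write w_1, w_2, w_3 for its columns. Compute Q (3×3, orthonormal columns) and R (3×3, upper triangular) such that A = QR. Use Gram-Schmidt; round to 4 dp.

Q = [[0.3714, 0.4519, -0.8111], [0.5571, 0.5904, 0.5840], [0.7428, -0.6687, -0.0324]], R = [[5.3852, 1.1142, -2.9711], [0.0000, 5.7235, 2.5003], [0.0000, 0.0000, 3.7311]]

q_1 = w_1/‖w_1‖ = (2, 3, 4)/5.3852 = (0.3714, 0.5571, 0.7428).
r_{12} = q_1·w_2 = 1.1142.
u_2 = w_2 − 1.1142·q_1 = (2.5862, 3.3793, -3.8276).
‖u_2‖ = 5.7235, so q_2 = (0.4519, 0.5904, -0.6687).
r_{13} = q_1·w_3 = -2.9711; r_{23} = q_2·w_3 = 2.5003.
u_3 = w_3 + 2.9711·q_1 − 2.5003·q_2 = (-3.0263, 2.1789, -0.1211).
‖u_3‖ = 3.7311, so q_3 = (-0.8111, 0.5840, -0.0324).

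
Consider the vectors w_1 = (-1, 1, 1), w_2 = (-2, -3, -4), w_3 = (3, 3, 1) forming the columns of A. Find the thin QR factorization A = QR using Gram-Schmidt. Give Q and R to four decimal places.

w_1 = (-1, 1, 1); ‖w_1‖ = 1.7321, so e_1 = (-0.5774, 0.5774, 0.5774).
e_1·w_2 = (-0.5774)·(-2) + 0.5774·(-3) + 0.5774·(-4) = -2.8868.
u_2 = w_2 + 2.8868·e_1 = (-3.6667, -1.3333, -2.3333).
‖u_2‖ = 4.5461, so e_2 = (-0.8066, -0.2933, -0.5133).
e_1·w_3 = (-0.5774)·3 + 0.5774·3 + 0.5774·1 = 0.5774; e_2·w_3 = (-0.8066)·3 + (-0.2933)·3 + (-0.5133)·1 = -3.8128.
u_3 = w_3 − 0.5774·e_1 + 3.8128·e_2 = (0.2581, 1.5484, -1.2903).
‖u_3‖ = 2.0320, so e_3 = (0.1270, 0.7620, -0.6350).

Q = [[-0.5774, -0.8066, 0.1270], [0.5774, -0.2933, 0.7620], [0.5774, -0.5133, -0.6350]], R = [[1.7321, -2.8868, 0.5774], [0.0000, 4.5461, -3.8128], [0.0000, 0.0000, 2.0320]]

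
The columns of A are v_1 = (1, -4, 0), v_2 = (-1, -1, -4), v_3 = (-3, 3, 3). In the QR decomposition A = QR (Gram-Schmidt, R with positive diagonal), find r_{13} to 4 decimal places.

v_1 = (1, -4, 0); ‖v_1‖ = 4.1231, so e_1 = (0.2425, -0.9701, 0.0000).
r_{13} = e_1·v_3 = -3.6380.

r_{13} = -3.6380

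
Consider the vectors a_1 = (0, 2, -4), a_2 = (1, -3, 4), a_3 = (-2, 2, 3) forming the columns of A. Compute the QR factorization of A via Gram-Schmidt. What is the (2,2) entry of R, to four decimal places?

e_1 = a_1/‖a_1‖ = (0, 2, -4)/4.4721 = (0.0000, 0.4472, -0.8944).
r_{12} = e_1·a_2 = -4.9193.
u_2 = a_2 + 4.9193·e_1 = (1.0000, -0.8000, -0.4000).
r_{22} = ‖u_2‖ = 1.3416.

r_{22} = 1.3416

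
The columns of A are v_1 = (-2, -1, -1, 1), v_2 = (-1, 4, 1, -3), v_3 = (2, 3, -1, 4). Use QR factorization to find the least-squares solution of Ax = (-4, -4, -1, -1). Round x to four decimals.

x = (1.4023, -0.1350, -0.6867)

v_1 = (-2, -1, -1, 1); ‖v_1‖ = 2.6458, so e_1 = (-0.7559, -0.3780, -0.3780, 0.3780).
e_1·v_2 = (-0.7559)·(-1) + (-0.3780)·4 + (-0.3780)·1 + 0.3780·(-3) = -2.2678.
u_2 = v_2 + 2.2678·e_1 = (-2.7143, 3.1429, 0.1429, -2.1429).
‖u_2‖ = 4.6752, so e_2 = (-0.5806, 0.6722, 0.0306, -0.4583).
e_1·v_3 = (-0.7559)·2 + (-0.3780)·3 + (-0.3780)·(-1) + 0.3780·4 = -0.7559; e_2·v_3 = (-0.5806)·2 + 0.6722·3 + 0.0306·(-1) + (-0.4583)·4 = -1.0084.
u_3 = v_3 + 0.7559·e_1 + 1.0084·e_2 = (0.8431, 3.3922, -1.2549, 3.8235).
‖u_3‖ = 5.3303, so e_3 = (0.1582, 0.6364, -0.2354, 0.7173).
Qᵀb = (4.5356, 0.0611, -3.6602).
Back-substitute: x_3 = -3.6602/5.3303 = -0.6867.
x_2 = (0.0611 + 1.0084·(-0.6867))/4.6752 = -0.1350.
x_1 = (4.5356 + 2.2678·(-0.1350) + 0.7559·(-0.6867))/2.6458 = 1.4023.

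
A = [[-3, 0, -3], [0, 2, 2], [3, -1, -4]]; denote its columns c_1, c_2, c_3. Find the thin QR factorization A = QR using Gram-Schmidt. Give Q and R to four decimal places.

c_1 = (-3, 0, 3); ‖c_1‖ = 4.2426, so q_1 = (-0.7071, 0.0000, 0.7071).
q_1·c_2 = (-0.7071)·0 + 0.0000·2 + 0.7071·(-1) = -0.7071.
u_2 = c_2 + 0.7071·q_1 = (-0.5000, 2.0000, -0.5000).
‖u_2‖ = 2.1213, so q_2 = (-0.2357, 0.9428, -0.2357).
q_1·c_3 = (-0.7071)·(-3) + 0.0000·2 + 0.7071·(-4) = -0.7071; q_2·c_3 = (-0.2357)·(-3) + 0.9428·2 + (-0.2357)·(-4) = 3.5355.
u_3 = c_3 + 0.7071·q_1 − 3.5355·q_2 = (-2.6667, -1.3333, -2.6667).
‖u_3‖ = 4.0000, so q_3 = (-0.6667, -0.3333, -0.6667).

Q = [[-0.7071, -0.2357, -0.6667], [0.0000, 0.9428, -0.3333], [0.7071, -0.2357, -0.6667]], R = [[4.2426, -0.7071, -0.7071], [0.0000, 2.1213, 3.5355], [0.0000, 0.0000, 4.0000]]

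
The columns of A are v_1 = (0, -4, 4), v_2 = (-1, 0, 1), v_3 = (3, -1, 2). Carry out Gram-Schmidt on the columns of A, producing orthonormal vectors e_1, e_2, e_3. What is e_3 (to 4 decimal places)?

e_3 = (0.5774, 0.5774, 0.5774)

v_1 = (0, -4, 4); ‖v_1‖ = 5.6569, so e_1 = (0.0000, -0.7071, 0.7071).
e_1·v_2 = 0.0000·(-1) + (-0.7071)·0 + 0.7071·1 = 0.7071.
u_2 = v_2 − 0.7071·e_1 = (-1.0000, 0.5000, 0.5000).
‖u_2‖ = 1.2247, so e_2 = (-0.8165, 0.4082, 0.4082).
e_1·v_3 = 0.0000·3 + (-0.7071)·(-1) + 0.7071·2 = 2.1213; e_2·v_3 = (-0.8165)·3 + 0.4082·(-1) + 0.4082·2 = -2.0412.
u_3 = v_3 − 2.1213·e_1 + 2.0412·e_2 = (1.3333, 1.3333, 1.3333).
‖u_3‖ = 2.3094, so e_3 = (0.5774, 0.5774, 0.5774).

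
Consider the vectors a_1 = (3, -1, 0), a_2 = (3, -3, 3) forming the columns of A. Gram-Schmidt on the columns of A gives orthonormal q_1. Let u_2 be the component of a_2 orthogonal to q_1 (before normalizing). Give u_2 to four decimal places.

a_1 = (3, -1, 0); ‖a_1‖ = 3.1623, so q_1 = (0.9487, -0.3162, 0.0000).
q_1·a_2 = 0.9487·3 + (-0.3162)·(-3) + 0.0000·3 = 3.7947.
u_2 = a_2 − 3.7947·q_1 = (-0.6000, -1.8000, 3.0000).

u_2 = (-0.6000, -1.8000, 3.0000)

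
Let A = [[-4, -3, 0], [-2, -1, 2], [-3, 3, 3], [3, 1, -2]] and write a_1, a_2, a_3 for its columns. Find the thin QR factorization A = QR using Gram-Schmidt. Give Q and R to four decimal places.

e_1 = a_1/‖a_1‖ = (-4, -2, -3, 3)/6.1644 = (-0.6489, -0.3244, -0.4867, 0.4867).
r_{12} = e_1·a_2 = 1.2978.
u_2 = a_2 − 1.2978·e_1 = (-2.1579, -0.5789, 3.6316, 0.3684).
‖u_2‖ = 4.2797, so e_2 = (-0.5042, -0.1353, 0.8486, 0.0861).
r_{13} = e_1·a_3 = -3.0822; r_{23} = e_2·a_3 = 2.1030.
u_3 = a_3 + 3.0822·e_1 − 2.1030·e_2 = (-0.9397, 1.2845, -0.2845, -0.6810).
‖u_3‖ = 1.7543, so e_3 = (-0.5356, 0.7322, -0.1622, -0.3882).

Q = [[-0.6489, -0.5042, -0.5356], [-0.3244, -0.1353, 0.7322], [-0.4867, 0.8486, -0.1622], [0.4867, 0.0861, -0.3882]], R = [[6.1644, 1.2978, -3.0822], [0.0000, 4.2797, 2.1030], [0.0000, 0.0000, 1.7543]]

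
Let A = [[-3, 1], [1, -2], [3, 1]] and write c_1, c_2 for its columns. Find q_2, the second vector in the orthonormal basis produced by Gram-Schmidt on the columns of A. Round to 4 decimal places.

c_1 = (-3, 1, 3); ‖c_1‖ = 4.3589, so q_1 = (-0.6882, 0.2294, 0.6882).
q_1·c_2 = (-0.6882)·1 + 0.2294·(-2) + 0.6882·1 = -0.4588.
u_2 = c_2 + 0.4588·q_1 = (0.6842, -1.8947, 1.3158).
‖u_2‖ = 2.4061, so q_2 = (0.2844, -0.7875, 0.5468).

q_2 = (0.2844, -0.7875, 0.5468)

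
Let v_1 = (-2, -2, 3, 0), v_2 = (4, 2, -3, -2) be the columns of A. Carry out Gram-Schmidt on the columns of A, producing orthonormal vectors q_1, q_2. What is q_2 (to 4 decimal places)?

q_2 = (0.5756, -0.1771, 0.2657, -0.7528)

q_1 = v_1/‖v_1‖ = (-2, -2, 3, 0)/4.1231 = (-0.4851, -0.4851, 0.7276, 0.0000).
r_{12} = q_1·v_2 = -5.0932.
u_2 = v_2 + 5.0932·q_1 = (1.5294, -0.4706, 0.7059, -2.0000).
‖u_2‖ = 2.6568, so q_2 = (0.5756, -0.1771, 0.2657, -0.7528).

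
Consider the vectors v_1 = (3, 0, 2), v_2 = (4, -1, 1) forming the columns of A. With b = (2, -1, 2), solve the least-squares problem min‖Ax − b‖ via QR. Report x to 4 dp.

x = (0.6842, 0.0789)

v_1 = (3, 0, 2); ‖v_1‖ = 3.6056, so q_1 = (0.8321, 0.0000, 0.5547).
q_1·v_2 = 0.8321·4 + 0.0000·(-1) + 0.5547·1 = 3.8829.
u_2 = v_2 − 3.8829·q_1 = (0.7692, -1.0000, -1.1538).
‖u_2‖ = 1.7097, so q_2 = (0.4499, -0.5849, -0.6749).
Qᵀb = (2.7735, 0.1350).
Back-substitute: x_2 = 0.1350/1.7097 = 0.0789.
x_1 = (2.7735 − 3.8829·0.0789)/3.6056 = 0.6842.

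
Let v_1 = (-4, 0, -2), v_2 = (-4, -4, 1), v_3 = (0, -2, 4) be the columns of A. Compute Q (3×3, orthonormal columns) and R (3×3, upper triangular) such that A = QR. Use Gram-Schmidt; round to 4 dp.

Q = [[-0.8944, -0.2491, -0.3714], [0.0000, -0.8305, 0.5571], [-0.4472, 0.4983, 0.7428]], R = [[4.4721, 3.1305, -1.7889], [0.0000, 4.8166, 3.6540], [0.0000, 0.0000, 1.8570]]

q_1 = v_1/‖v_1‖ = (-4, 0, -2)/4.4721 = (-0.8944, 0.0000, -0.4472).
r_{12} = q_1·v_2 = 3.1305.
u_2 = v_2 − 3.1305·q_1 = (-1.2000, -4.0000, 2.4000).
‖u_2‖ = 4.8166, so q_2 = (-0.2491, -0.8305, 0.4983).
r_{13} = q_1·v_3 = -1.7889; r_{23} = q_2·v_3 = 3.6540.
u_3 = v_3 + 1.7889·q_1 − 3.6540·q_2 = (-0.6897, 1.0345, 1.3793).
‖u_3‖ = 1.8570, so q_3 = (-0.3714, 0.5571, 0.7428).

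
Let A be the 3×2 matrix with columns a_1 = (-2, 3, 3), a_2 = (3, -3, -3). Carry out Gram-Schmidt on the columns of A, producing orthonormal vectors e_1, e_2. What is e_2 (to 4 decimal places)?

a_1 = (-2, 3, 3); ‖a_1‖ = 4.6904, so e_1 = (-0.4264, 0.6396, 0.6396).
e_1·a_2 = (-0.4264)·3 + 0.6396·(-3) + 0.6396·(-3) = -5.1168.
u_2 = a_2 + 5.1168·e_1 = (0.8182, 0.2727, 0.2727).
‖u_2‖ = 0.9045, so e_2 = (0.9045, 0.3015, 0.3015).

e_2 = (0.9045, 0.3015, 0.3015)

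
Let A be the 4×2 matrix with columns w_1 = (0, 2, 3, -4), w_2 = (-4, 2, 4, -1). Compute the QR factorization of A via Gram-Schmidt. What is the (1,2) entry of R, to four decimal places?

r_{12} = 3.7139

e_1 = w_1/‖w_1‖ = (0, 2, 3, -4)/5.3852 = (0.0000, 0.3714, 0.5571, -0.7428).
r_{12} = e_1·w_2 = 3.7139.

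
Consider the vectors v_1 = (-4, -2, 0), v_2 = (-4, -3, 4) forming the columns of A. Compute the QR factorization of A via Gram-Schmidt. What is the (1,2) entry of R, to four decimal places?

v_1 = (-4, -2, 0); ‖v_1‖ = 4.4721, so e_1 = (-0.8944, -0.4472, 0.0000).
r_{12} = e_1·v_2 = 4.9193.

r_{12} = 4.9193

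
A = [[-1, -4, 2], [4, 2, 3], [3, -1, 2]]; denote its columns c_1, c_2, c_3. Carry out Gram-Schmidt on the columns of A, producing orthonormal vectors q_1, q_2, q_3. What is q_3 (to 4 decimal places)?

c_1 = (-1, 4, 3); ‖c_1‖ = 5.0990, so q_1 = (-0.1961, 0.7845, 0.5883).
q_1·c_2 = (-0.1961)·(-4) + 0.7845·2 + 0.5883·(-1) = 1.7650.
u_2 = c_2 − 1.7650·q_1 = (-3.6538, 0.6154, -2.0385).
‖u_2‖ = 4.2290, so q_2 = (-0.8640, 0.1455, -0.4820).
q_1·c_3 = (-0.1961)·2 + 0.7845·3 + 0.5883·2 = 3.1379; q_2·c_3 = (-0.8640)·2 + 0.1455·3 + (-0.4820)·2 = -2.2555.
u_3 = c_3 − 3.1379·q_1 + 2.2555·q_2 = (0.6667, 0.8667, -0.9333).
‖u_3‖ = 1.4376, so q_3 = (0.4637, 0.6029, -0.6492).

q_3 = (0.4637, 0.6029, -0.6492)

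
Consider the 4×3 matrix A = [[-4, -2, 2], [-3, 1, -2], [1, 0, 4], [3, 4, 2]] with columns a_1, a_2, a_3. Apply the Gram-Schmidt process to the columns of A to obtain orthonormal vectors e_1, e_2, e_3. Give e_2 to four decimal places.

e_2 = (-0.0160, 0.6883, -0.1361, 0.7123)

e_1 = a_1/‖a_1‖ = (-4, -3, 1, 3)/5.9161 = (-0.6761, -0.5071, 0.1690, 0.5071).
r_{12} = e_1·a_2 = 2.8735.
u_2 = a_2 − 2.8735·e_1 = (-0.0571, 2.4571, -0.4857, 2.5429).
‖u_2‖ = 3.5697, so e_2 = (-0.0160, 0.6883, -0.1361, 0.7123).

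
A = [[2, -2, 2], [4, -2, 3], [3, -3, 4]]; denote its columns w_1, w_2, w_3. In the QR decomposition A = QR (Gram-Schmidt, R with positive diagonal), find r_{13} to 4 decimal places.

w_1 = (2, 4, 3); ‖w_1‖ = 5.3852, so e_1 = (0.3714, 0.7428, 0.5571).
r_{13} = e_1·w_3 = 5.1995.

r_{13} = 5.1995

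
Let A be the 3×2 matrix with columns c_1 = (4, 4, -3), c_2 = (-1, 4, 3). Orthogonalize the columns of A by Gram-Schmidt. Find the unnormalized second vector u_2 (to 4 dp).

c_1 = (4, 4, -3); ‖c_1‖ = 6.4031, so q_1 = (0.6247, 0.6247, -0.4685).
q_1·c_2 = 0.6247·(-1) + 0.6247·4 + (-0.4685)·3 = 0.4685.
u_2 = c_2 − 0.4685·q_1 = (-1.2927, 3.7073, 3.2195).

u_2 = (-1.2927, 3.7073, 3.2195)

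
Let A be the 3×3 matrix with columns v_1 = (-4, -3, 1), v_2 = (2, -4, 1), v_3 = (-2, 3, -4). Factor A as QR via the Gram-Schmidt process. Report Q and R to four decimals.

Q = [[-0.7845, 0.6186, -0.0438], [-0.5883, -0.7647, -0.2629], [0.1961, 0.1804, -0.9638]], R = [[5.0990, 0.9806, -0.9806], [0.0000, 4.4764, -4.2530], [0.0000, 0.0000, 3.1544]]

e_1 = v_1/‖v_1‖ = (-4, -3, 1)/5.0990 = (-0.7845, -0.5883, 0.1961).
r_{12} = e_1·v_2 = 0.9806.
u_2 = v_2 − 0.9806·e_1 = (2.7692, -3.4231, 0.8077).
‖u_2‖ = 4.4764, so e_2 = (0.6186, -0.7647, 0.1804).
r_{13} = e_1·v_3 = -0.9806; r_{23} = e_2·v_3 = -4.2530.
u_3 = v_3 + 0.9806·e_1 + 4.2530·e_2 = (-0.1382, -0.8292, -3.0403).
‖u_3‖ = 3.1544, so e_3 = (-0.0438, -0.2629, -0.9638).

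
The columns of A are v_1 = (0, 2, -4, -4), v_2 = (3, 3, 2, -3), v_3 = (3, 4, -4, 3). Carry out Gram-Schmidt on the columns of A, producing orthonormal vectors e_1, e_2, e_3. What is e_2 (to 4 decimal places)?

v_1 = (0, 2, -4, -4); ‖v_1‖ = 6.0000, so e_1 = (0.0000, 0.3333, -0.6667, -0.6667).
e_1·v_2 = 0.0000·3 + 0.3333·3 + (-0.6667)·2 + (-0.6667)·(-3) = 1.6667.
u_2 = v_2 − 1.6667·e_1 = (3.0000, 2.4444, 3.1111, -1.8889).
‖u_2‖ = 5.3125, so e_2 = (0.5647, 0.4601, 0.5856, -0.3556).

e_2 = (0.5647, 0.4601, 0.5856, -0.3556)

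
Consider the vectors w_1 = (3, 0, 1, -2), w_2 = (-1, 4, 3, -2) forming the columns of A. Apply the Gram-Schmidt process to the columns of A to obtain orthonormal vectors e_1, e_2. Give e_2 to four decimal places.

e_2 = (-0.3457, 0.7446, 0.5053, -0.2659)

e_1 = w_1/‖w_1‖ = (3, 0, 1, -2)/3.7417 = (0.8018, 0.0000, 0.2673, -0.5345).
r_{12} = e_1·w_2 = 1.0690.
u_2 = w_2 − 1.0690·e_1 = (-1.8571, 4.0000, 2.7143, -1.4286).
‖u_2‖ = 5.3719, so e_2 = (-0.3457, 0.7446, 0.5053, -0.2659).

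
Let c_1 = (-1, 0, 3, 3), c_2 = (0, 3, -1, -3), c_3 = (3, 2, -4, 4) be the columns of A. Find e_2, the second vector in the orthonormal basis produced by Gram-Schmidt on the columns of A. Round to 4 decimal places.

e_2 = (-0.1869, 0.8877, 0.2648, -0.3270)

e_1 = c_1/‖c_1‖ = (-1, 0, 3, 3)/4.3589 = (-0.2294, 0.0000, 0.6882, 0.6882).
r_{12} = e_1·c_2 = -2.7530.
u_2 = c_2 + 2.7530·e_1 = (-0.6316, 3.0000, 0.8947, -1.1053).
‖u_2‖ = 3.3795, so e_2 = (-0.1869, 0.8877, 0.2648, -0.3270).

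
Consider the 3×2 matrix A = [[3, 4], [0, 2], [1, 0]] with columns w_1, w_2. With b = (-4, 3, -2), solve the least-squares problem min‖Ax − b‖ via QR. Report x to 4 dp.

w_1 = (3, 0, 1); ‖w_1‖ = 3.1623, so q_1 = (0.9487, 0.0000, 0.3162).
q_1·w_2 = 0.9487·4 + 0.0000·2 + 0.3162·0 = 3.7947.
u_2 = w_2 − 3.7947·q_1 = (0.4000, 2.0000, -1.2000).
‖u_2‖ = 2.3664, so q_2 = (0.1690, 0.8452, -0.5071).
Qᵀb = (-4.4272, 2.8735).
Back-substitute: x_2 = 2.8735/2.3664 = 1.2143.
x_1 = (-4.4272 − 3.7947·1.2143)/3.1623 = -2.8571.

x = (-2.8571, 1.2143)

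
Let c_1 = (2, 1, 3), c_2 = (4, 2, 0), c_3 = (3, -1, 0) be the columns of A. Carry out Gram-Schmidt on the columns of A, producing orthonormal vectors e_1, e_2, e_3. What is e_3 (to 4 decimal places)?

e_1 = c_1/‖c_1‖ = (2, 1, 3)/3.7417 = (0.5345, 0.2673, 0.8018).
r_{12} = e_1·c_2 = 2.6726.
u_2 = c_2 − 2.6726·e_1 = (2.5714, 1.2857, -2.1429).
‖u_2‖ = 3.5857, so e_2 = (0.7171, 0.3586, -0.5976).
r_{13} = e_1·c_3 = 1.3363; r_{23} = e_2·c_3 = 1.7928.
u_3 = c_3 − 1.3363·e_1 − 1.7928·e_2 = (1.0000, -2.0000, 0.0000).
‖u_3‖ = 2.2361, so e_3 = (0.4472, -0.8944, 0.0000).

e_3 = (0.4472, -0.8944, 0.0000)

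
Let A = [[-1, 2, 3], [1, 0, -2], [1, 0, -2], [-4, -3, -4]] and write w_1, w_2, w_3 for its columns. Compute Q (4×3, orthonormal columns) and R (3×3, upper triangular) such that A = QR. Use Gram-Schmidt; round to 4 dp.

Q = [[-0.2294, 0.9083, -0.3499], [0.2294, -0.1892, -0.6415], [0.2294, -0.1892, -0.6415], [-0.9177, -0.3217, -0.2333]], R = [[4.3589, 2.2942, 2.0647], [0.0000, 2.7815, 4.7683], [0.0000, 0.0000, 2.4495]]

w_1 = (-1, 1, 1, -4); ‖w_1‖ = 4.3589, so e_1 = (-0.2294, 0.2294, 0.2294, -0.9177).
e_1·w_2 = (-0.2294)·2 + 0.2294·0 + 0.2294·0 + (-0.9177)·(-3) = 2.2942.
u_2 = w_2 − 2.2942·e_1 = (2.5263, -0.5263, -0.5263, -0.8947).
‖u_2‖ = 2.7815, so e_2 = (0.9083, -0.1892, -0.1892, -0.3217).
e_1·w_3 = (-0.2294)·3 + 0.2294·(-2) + 0.2294·(-2) + (-0.9177)·(-4) = 2.0647; e_2·w_3 = 0.9083·3 + (-0.1892)·(-2) + (-0.1892)·(-2) + (-0.3217)·(-4) = 4.7683.
u_3 = w_3 − 2.0647·e_1 − 4.7683·e_2 = (-0.8571, -1.5714, -1.5714, -0.5714).
‖u_3‖ = 2.4495, so e_3 = (-0.3499, -0.6415, -0.6415, -0.2333).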